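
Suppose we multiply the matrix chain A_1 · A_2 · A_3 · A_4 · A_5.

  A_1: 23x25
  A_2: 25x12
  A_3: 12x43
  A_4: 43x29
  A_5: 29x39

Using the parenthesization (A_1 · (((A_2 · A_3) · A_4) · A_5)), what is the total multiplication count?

94775

(A_2 · A_3): 25×12 by 12×43 → 25×43, cost 25·12·43 = 12900
((A_2 · A_3) · A_4): 25×43 by 43×29 → 25×29, cost 25·43·29 = 31175; cumulative 44075
(((A_2 · A_3) · A_4) · A_5): 25×29 by 29×39 → 25×39, cost 25·29·39 = 28275; cumulative 72350
(A_1 · (((A_2 · A_3) · A_4) · A_5)): 23×25 by 25×39 → 23×39, cost 23·25·39 = 22425; cumulative 94775
Total: 94775 scalar multiplications.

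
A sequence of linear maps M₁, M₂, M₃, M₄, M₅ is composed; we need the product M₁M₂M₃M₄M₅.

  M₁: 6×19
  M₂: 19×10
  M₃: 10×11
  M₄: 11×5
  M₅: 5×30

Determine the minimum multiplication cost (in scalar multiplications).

Adjacent pairs: M₁M₂ = 6·19·10 = 1140; M₂M₃ = 19·10·11 = 2090; M₃M₄ = 10·11·5 = 550; M₄M₅ = 11·5·30 = 1650.
Length 3: M₁..M₃: k=1: 0+2090+6·19·11=3344; k=2: 1140+0+6·10·11=1800 → min 1800 | M₂..M₄: k=2: 0+550+19·10·5=1500; k=3: 2090+0+19·11·5=3135 → min 1500 | M₃..M₅: k=3: 0+1650+10·11·30=4950; k=4: 550+0+10·5·30=2050 → min 2050.
Length 4: M₁..M₄: k=1: 0+1500+6·19·5=2070; k=2: 1140+550+6·10·5=1990; k=3: 1800+0+6·11·5=2130 → min 1990 | M₂..M₅: k=2: 0+2050+19·10·30=7750; k=3: 2090+1650+19·11·30=10010; k=4: 1500+0+19·5·30=4350 → min 4350.
Length 5: M₁..M₅: k=1: 0+4350+6·19·30=7770; k=2: 1140+2050+6·10·30=4990; k=3: 1800+1650+6·11·30=5430; k=4: 1990+0+6·5·30=2890 → min 2890.
Optimal order: (((M₁M₂)(M₃M₄))M₅) with cost 2890.

2890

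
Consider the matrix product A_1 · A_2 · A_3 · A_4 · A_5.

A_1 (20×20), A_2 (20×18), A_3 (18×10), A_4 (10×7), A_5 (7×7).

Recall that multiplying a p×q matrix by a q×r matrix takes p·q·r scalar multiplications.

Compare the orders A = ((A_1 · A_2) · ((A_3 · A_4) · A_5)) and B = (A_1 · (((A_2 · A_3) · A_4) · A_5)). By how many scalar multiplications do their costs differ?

Order A = ((A_1 · A_2) · ((A_3 · A_4) · A_5)): (A_1 · A_2): 20×20 by 20×18 → 20×18, cost 20·20·18 = 7200; (A_3 · A_4): 18×10 by 10×7 → 18×7, cost 18·10·7 = 1260; ((A_3 · A_4) · A_5): 18×7 by 7×7 → 18×7, cost 18·7·7 = 882; cumulative 2142; ((A_1 · A_2) · ((A_3 · A_4) · A_5)): 20×18 by 18×7 → 20×7, cost 20·18·7 = 2520; cumulative 11862. Total 11862.
Order B = (A_1 · (((A_2 · A_3) · A_4) · A_5)): (A_2 · A_3): 20×18 by 18×10 → 20×10, cost 20·18·10 = 3600; ((A_2 · A_3) · A_4): 20×10 by 10×7 → 20×7, cost 20·10·7 = 1400; cumulative 5000; (((A_2 · A_3) · A_4) · A_5): 20×7 by 7×7 → 20×7, cost 20·7·7 = 980; cumulative 5980; (A_1 · (((A_2 · A_3) · A_4) · A_5)): 20×20 by 20×7 → 20×7, cost 20·20·7 = 2800; cumulative 8780. Total 8780.
Difference: |11862 − 8780| = 3082.

3082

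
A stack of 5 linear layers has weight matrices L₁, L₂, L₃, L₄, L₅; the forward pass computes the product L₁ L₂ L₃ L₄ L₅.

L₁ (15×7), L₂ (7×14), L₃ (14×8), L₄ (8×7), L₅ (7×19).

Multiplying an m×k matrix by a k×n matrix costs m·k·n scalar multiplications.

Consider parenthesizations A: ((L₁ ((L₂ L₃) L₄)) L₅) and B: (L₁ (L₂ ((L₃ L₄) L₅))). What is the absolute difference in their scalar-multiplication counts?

2597

Order A = ((L₁ ((L₂ L₃) L₄)) L₅): (L₂ L₃): 7×14 by 14×8 → 7×8, cost 7·14·8 = 784; ((L₂ L₃) L₄): 7×8 by 8×7 → 7×7, cost 7·8·7 = 392; cumulative 1176; (L₁ ((L₂ L₃) L₄)): 15×7 by 7×7 → 15×7, cost 15·7·7 = 735; cumulative 1911; ((L₁ ((L₂ L₃) L₄)) L₅): 15×7 by 7×19 → 15×19, cost 15·7·19 = 1995; cumulative 3906. Total 3906.
Order B = (L₁ (L₂ ((L₃ L₄) L₅))): (L₃ L₄): 14×8 by 8×7 → 14×7, cost 14·8·7 = 784; ((L₃ L₄) L₅): 14×7 by 7×19 → 14×19, cost 14·7·19 = 1862; cumulative 2646; (L₂ ((L₃ L₄) L₅)): 7×14 by 14×19 → 7×19, cost 7·14·19 = 1862; cumulative 4508; (L₁ (L₂ ((L₃ L₄) L₅))): 15×7 by 7×19 → 15×19, cost 15·7·19 = 1995; cumulative 6503. Total 6503.
Difference: |3906 − 6503| = 2597.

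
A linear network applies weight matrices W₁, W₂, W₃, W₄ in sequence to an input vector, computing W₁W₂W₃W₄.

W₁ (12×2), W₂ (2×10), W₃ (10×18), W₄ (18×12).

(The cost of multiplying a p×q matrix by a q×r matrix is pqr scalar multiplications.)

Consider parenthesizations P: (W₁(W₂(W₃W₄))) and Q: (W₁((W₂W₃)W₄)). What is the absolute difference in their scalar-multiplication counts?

Order P = (W₁(W₂(W₃W₄))): (W₃W₄): 10×18 by 18×12 → 10×12, cost 10·18·12 = 2160; (W₂(W₃W₄)): 2×10 by 10×12 → 2×12, cost 2·10·12 = 240; cumulative 2400; (W₁(W₂(W₃W₄))): 12×2 by 2×12 → 12×12, cost 12·2·12 = 288; cumulative 2688. Total 2688.
Order Q = (W₁((W₂W₃)W₄)): (W₂W₃): 2×10 by 10×18 → 2×18, cost 2·10·18 = 360; ((W₂W₃)W₄): 2×18 by 18×12 → 2×12, cost 2·18·12 = 432; cumulative 792; (W₁((W₂W₃)W₄)): 12×2 by 2×12 → 12×12, cost 12·2·12 = 288; cumulative 1080. Total 1080.
Difference: |2688 − 1080| = 1608.

1608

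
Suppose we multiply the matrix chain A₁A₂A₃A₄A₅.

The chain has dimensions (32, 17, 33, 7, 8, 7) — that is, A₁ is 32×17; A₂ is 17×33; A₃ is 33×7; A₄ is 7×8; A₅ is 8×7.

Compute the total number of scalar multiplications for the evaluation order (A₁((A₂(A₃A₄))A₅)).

11096

(A₃A₄): 33×7 by 7×8 → 33×8, cost 33·7·8 = 1848
(A₂(A₃A₄)): 17×33 by 33×8 → 17×8, cost 17·33·8 = 4488; cumulative 6336
((A₂(A₃A₄))A₅): 17×8 by 8×7 → 17×7, cost 17·8·7 = 952; cumulative 7288
(A₁((A₂(A₃A₄))A₅)): 32×17 by 17×7 → 32×7, cost 32·17·7 = 3808; cumulative 11096
Total: 11096 scalar multiplications.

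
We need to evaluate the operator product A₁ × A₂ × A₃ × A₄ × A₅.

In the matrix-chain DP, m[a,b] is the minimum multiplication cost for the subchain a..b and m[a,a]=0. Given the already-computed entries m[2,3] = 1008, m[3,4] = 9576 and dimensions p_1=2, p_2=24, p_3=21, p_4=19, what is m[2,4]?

m[2,4] = min over k∈[2,3] of m[2,k]+m[k+1,4]+p_{1}·p_k·p_{4}.
k=2: 0 + 9576 + 2·24·19 = 10488; k=3: 1008 + 0 + 2·21·19 = 1806.
Minimum: 1806 at k=3.

1806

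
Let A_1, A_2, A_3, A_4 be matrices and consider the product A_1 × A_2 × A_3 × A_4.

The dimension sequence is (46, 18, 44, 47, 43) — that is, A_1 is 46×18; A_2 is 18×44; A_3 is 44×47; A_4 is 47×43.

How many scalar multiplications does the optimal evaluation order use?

Adjacent pairs: A_1A_2 = 46·18·44 = 36432; A_2A_3 = 18·44·47 = 37224; A_3A_4 = 44·47·43 = 88924.
Length 3: A_1..A_3: k=1: 0+37224+46·18·47=76140; k=2: 36432+0+46·44·47=131560 → min 76140 | A_2..A_4: k=2: 0+88924+18·44·43=122980; k=3: 37224+0+18·47·43=73602 → min 73602.
Length 4: A_1..A_4: k=1: 0+73602+46·18·43=109206; k=2: 36432+88924+46·44·43=212388; k=3: 76140+0+46·47·43=169106 → min 109206.
Optimal order: (A_1 × ((A_2 × A_3) × A_4)) with cost 109206.

109206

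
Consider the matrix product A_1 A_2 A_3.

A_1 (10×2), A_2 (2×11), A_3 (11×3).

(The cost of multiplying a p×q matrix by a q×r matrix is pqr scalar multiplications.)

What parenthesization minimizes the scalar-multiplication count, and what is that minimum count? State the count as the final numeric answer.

126

(A_1 (A_2 A_3)): cost 126.
((A_1 A_2) A_3): cost 550.
Optimal: (A_1 (A_2 A_3)) with cost 126.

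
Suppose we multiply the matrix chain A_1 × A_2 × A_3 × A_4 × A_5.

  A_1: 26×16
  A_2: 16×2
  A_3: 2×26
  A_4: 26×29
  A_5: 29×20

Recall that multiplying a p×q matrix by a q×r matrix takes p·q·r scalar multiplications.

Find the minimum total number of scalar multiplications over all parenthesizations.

4540

Adjacent pairs: A_1A_2 = 26·16·2 = 832; A_2A_3 = 16·2·26 = 832; A_3A_4 = 2·26·29 = 1508; A_4A_5 = 26·29·20 = 15080.
Length 3: A_1..A_3: k=1: 0+832+26·16·26=11648; k=2: 832+0+26·2·26=2184 → min 2184 | A_2..A_4: k=2: 0+1508+16·2·29=2436; k=3: 832+0+16·26·29=12896 → min 2436 | A_3..A_5: k=3: 0+15080+2·26·20=16120; k=4: 1508+0+2·29·20=2668 → min 2668.
Length 4: A_1..A_4: k=1: 0+2436+26·16·29=14500; k=2: 832+1508+26·2·29=3848; k=3: 2184+0+26·26·29=21788 → min 3848 | A_2..A_5: k=2: 0+2668+16·2·20=3308; k=3: 832+15080+16·26·20=24232; k=4: 2436+0+16·29·20=11716 → min 3308.
Length 5: A_1..A_5: k=1: 0+3308+26·16·20=11628; k=2: 832+2668+26·2·20=4540; k=3: 2184+15080+26·26·20=30784; k=4: 3848+0+26·29·20=18928 → min 4540.
Optimal order: ((A_1 × A_2) × ((A_3 × A_4) × A_5)) with cost 4540.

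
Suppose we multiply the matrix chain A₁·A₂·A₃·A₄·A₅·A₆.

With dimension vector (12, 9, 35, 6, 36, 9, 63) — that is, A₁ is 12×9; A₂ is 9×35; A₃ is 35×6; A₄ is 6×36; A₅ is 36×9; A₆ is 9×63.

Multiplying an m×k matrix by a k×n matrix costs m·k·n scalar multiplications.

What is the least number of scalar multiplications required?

11934

Adjacent pairs: A₁A₂ = 12·9·35 = 3780; A₂A₃ = 9·35·6 = 1890; A₃A₄ = 35·6·36 = 7560; A₄A₅ = 6·36·9 = 1944; A₅A₆ = 36·9·63 = 20412.
Length 3: A₁..A₃: k=1: 0+1890+12·9·6=2538; k=2: 3780+0+12·35·6=6300 → min 2538 | A₂..A₄: k=2: 0+7560+9·35·36=18900; k=3: 1890+0+9·6·36=3834 → min 3834 | A₃..A₅: k=3: 0+1944+35·6·9=3834; k=4: 7560+0+35·36·9=18900 → min 3834 | A₄..A₆: k=4: 0+20412+6·36·63=34020; k=5: 1944+0+6·9·63=5346 → min 5346.
Length 4: A₁..A₄: k=1: 0+3834+12·9·36=7722; k=2: 3780+7560+12·35·36=26460; k=3: 2538+0+12·6·36=5130 → min 5130 | A₂..A₅: k=2: 0+3834+9·35·9=6669; k=3: 1890+1944+9·6·9=4320; k=4: 3834+0+9·36·9=6750 → min 4320 | A₃..A₆: k=3: 0+5346+35·6·63=18576; k=4: 7560+20412+35·36·63=107352; k=5: 3834+0+35·9·63=23679 → min 18576.
Length 5: A₁..A₅: k=1: 0+4320+12·9·9=5292; k=2: 3780+3834+12·35·9=11394; k=3: 2538+1944+12·6·9=5130; k=4: 5130+0+12·36·9=9018 → min 5130 | A₂..A₆: k=2: 0+18576+9·35·63=38421; k=3: 1890+5346+9·6·63=10638; k=4: 3834+20412+9·36·63=44658; k=5: 4320+0+9·9·63=9423 → min 9423.
Length 6: A₁..A₆: k=1: 0+9423+12·9·63=16227; k=2: 3780+18576+12·35·63=48816; k=3: 2538+5346+12·6·63=12420; k=4: 5130+20412+12·36·63=52758; k=5: 5130+0+12·9·63=11934 → min 11934.
Optimal order: (((A₁·(A₂·A₃))·(A₄·A₅))·A₆) with cost 11934.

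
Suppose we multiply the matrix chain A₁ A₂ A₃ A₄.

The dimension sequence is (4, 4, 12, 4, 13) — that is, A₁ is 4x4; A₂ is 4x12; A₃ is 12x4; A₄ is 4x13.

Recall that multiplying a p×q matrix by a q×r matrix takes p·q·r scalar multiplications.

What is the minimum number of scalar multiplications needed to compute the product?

464

Adjacent pairs: A₁A₂ = 4·4·12 = 192; A₂A₃ = 4·12·4 = 192; A₃A₄ = 12·4·13 = 624.
Length 3: A₁..A₃: k=1: 0+192+4·4·4=256; k=2: 192+0+4·12·4=384 → min 256 | A₂..A₄: k=2: 0+624+4·12·13=1248; k=3: 192+0+4·4·13=400 → min 400.
Length 4: A₁..A₄: k=1: 0+400+4·4·13=608; k=2: 192+624+4·12·13=1440; k=3: 256+0+4·4·13=464 → min 464.
Optimal order: ((A₁ (A₂ A₃)) A₄) with cost 464.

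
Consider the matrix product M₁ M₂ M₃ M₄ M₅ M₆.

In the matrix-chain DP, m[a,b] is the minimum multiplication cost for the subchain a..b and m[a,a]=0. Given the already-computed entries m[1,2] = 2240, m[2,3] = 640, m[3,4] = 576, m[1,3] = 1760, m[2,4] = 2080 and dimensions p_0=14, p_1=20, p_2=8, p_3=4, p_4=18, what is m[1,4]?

2768

m[1,4] = min over k∈[1,3] of m[1,k]+m[k+1,4]+p_{0}·p_k·p_{4}.
k=1: 0 + 2080 + 14·20·18 = 7120; k=2: 2240 + 576 + 14·8·18 = 4832; k=3: 1760 + 0 + 14·4·18 = 2768.
Minimum: 2768 at k=3.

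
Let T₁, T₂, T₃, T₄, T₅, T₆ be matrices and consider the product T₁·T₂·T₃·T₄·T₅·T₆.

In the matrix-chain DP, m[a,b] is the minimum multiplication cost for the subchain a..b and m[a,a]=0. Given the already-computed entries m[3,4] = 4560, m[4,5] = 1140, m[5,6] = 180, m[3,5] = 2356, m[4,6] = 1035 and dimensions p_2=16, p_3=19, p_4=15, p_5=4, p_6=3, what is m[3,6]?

1947

m[3,6] = min over k∈[3,5] of m[3,k]+m[k+1,6]+p_{2}·p_k·p_{6}.
k=3: 0 + 1035 + 16·19·3 = 1947; k=4: 4560 + 180 + 16·15·3 = 5460; k=5: 2356 + 0 + 16·4·3 = 2548.
Minimum: 1947 at k=3.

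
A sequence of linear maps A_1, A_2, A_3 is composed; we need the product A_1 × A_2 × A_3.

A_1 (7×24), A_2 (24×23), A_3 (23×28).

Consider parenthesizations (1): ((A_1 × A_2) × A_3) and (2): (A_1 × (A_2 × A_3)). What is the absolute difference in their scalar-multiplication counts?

11788

Order (1) = ((A_1 × A_2) × A_3): (A_1 × A_2): 7×24 by 24×23 → 7×23, cost 7·24·23 = 3864; ((A_1 × A_2) × A_3): 7×23 by 23×28 → 7×28, cost 7·23·28 = 4508; cumulative 8372. Total 8372.
Order (2) = (A_1 × (A_2 × A_3)): (A_2 × A_3): 24×23 by 23×28 → 24×28, cost 24·23·28 = 15456; (A_1 × (A_2 × A_3)): 7×24 by 24×28 → 7×28, cost 7·24·28 = 4704; cumulative 20160. Total 20160.
Difference: |8372 − 20160| = 11788.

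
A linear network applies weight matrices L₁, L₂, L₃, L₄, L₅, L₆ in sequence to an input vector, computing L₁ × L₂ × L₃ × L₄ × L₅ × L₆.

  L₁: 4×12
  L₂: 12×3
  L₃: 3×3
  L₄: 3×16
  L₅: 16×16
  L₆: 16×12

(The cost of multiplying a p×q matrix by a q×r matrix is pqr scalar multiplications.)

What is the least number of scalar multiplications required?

1668

Adjacent pairs: L₁L₂ = 4·12·3 = 144; L₂L₃ = 12·3·3 = 108; L₃L₄ = 3·3·16 = 144; L₄L₅ = 3·16·16 = 768; L₅L₆ = 16·16·12 = 3072.
Length 3: L₁..L₃: k=1: 0+108+4·12·3=252; k=2: 144+0+4·3·3=180 → min 180 | L₂..L₄: k=2: 0+144+12·3·16=720; k=3: 108+0+12·3·16=684 → min 684 | L₃..L₅: k=3: 0+768+3·3·16=912; k=4: 144+0+3·16·16=912 → min 912 | L₄..L₆: k=4: 0+3072+3·16·12=3648; k=5: 768+0+3·16·12=1344 → min 1344.
Length 4: L₁..L₄: k=1: 0+684+4·12·16=1452; k=2: 144+144+4·3·16=480; k=3: 180+0+4·3·16=372 → min 372 | L₂..L₅: k=2: 0+912+12·3·16=1488; k=3: 108+768+12·3·16=1452; k=4: 684+0+12·16·16=3756 → min 1452 | L₃..L₆: k=3: 0+1344+3·3·12=1452; k=4: 144+3072+3·16·12=3792; k=5: 912+0+3·16·12=1488 → min 1452.
Length 5: L₁..L₅: k=1: 0+1452+4·12·16=2220; k=2: 144+912+4·3·16=1248; k=3: 180+768+4·3·16=1140; k=4: 372+0+4·16·16=1396 → min 1140 | L₂..L₆: k=2: 0+1452+12·3·12=1884; k=3: 108+1344+12·3·12=1884; k=4: 684+3072+12·16·12=6060; k=5: 1452+0+12·16·12=3756 → min 1884.
Length 6: L₁..L₆: k=1: 0+1884+4·12·12=2460; k=2: 144+1452+4·3·12=1740; k=3: 180+1344+4·3·12=1668; k=4: 372+3072+4·16·12=4212; k=5: 1140+0+4·16·12=1908 → min 1668.
Optimal order: (((L₁ × L₂) × L₃) × ((L₄ × L₅) × L₆)) with cost 1668.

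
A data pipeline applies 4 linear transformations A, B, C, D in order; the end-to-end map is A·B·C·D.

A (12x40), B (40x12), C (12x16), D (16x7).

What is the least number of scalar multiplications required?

8064

Adjacent pairs: AB = 12·40·12 = 5760; BC = 40·12·16 = 7680; CD = 12·16·7 = 1344.
Length 3: A..C: k=1: 0+7680+12·40·16=15360; k=2: 5760+0+12·12·16=8064 → min 8064 | B..D: k=2: 0+1344+40·12·7=4704; k=3: 7680+0+40·16·7=12160 → min 4704.
Length 4: A..D: k=1: 0+4704+12·40·7=8064; k=2: 5760+1344+12·12·7=8112; k=3: 8064+0+12·16·7=9408 → min 8064.
Optimal order: (A·(B·(C·D))) with cost 8064.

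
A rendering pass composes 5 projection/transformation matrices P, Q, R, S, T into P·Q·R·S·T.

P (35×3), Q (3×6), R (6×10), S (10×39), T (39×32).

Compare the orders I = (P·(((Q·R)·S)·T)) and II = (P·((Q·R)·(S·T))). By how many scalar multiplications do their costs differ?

8526

Order I = (P·(((Q·R)·S)·T)): (Q·R): 3×6 by 6×10 → 3×10, cost 3·6·10 = 180; ((Q·R)·S): 3×10 by 10×39 → 3×39, cost 3·10·39 = 1170; cumulative 1350; (((Q·R)·S)·T): 3×39 by 39×32 → 3×32, cost 3·39·32 = 3744; cumulative 5094; (P·(((Q·R)·S)·T)): 35×3 by 3×32 → 35×32, cost 35·3·32 = 3360; cumulative 8454. Total 8454.
Order II = (P·((Q·R)·(S·T))): (Q·R): 3×6 by 6×10 → 3×10, cost 3·6·10 = 180; (S·T): 10×39 by 39×32 → 10×32, cost 10·39·32 = 12480; ((Q·R)·(S·T)): 3×10 by 10×32 → 3×32, cost 3·10·32 = 960; cumulative 13620; (P·((Q·R)·(S·T))): 35×3 by 3×32 → 35×32, cost 35·3·32 = 3360; cumulative 16980. Total 16980.
Difference: |8454 − 16980| = 8526.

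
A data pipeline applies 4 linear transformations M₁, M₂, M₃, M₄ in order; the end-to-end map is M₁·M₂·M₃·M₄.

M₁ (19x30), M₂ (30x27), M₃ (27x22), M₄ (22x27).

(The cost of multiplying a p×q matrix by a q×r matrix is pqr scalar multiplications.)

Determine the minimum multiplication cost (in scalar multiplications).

Adjacent pairs: M₁M₂ = 19·30·27 = 15390; M₂M₃ = 30·27·22 = 17820; M₃M₄ = 27·22·27 = 16038.
Length 3: M₁..M₃: k=1: 0+17820+19·30·22=30360; k=2: 15390+0+19·27·22=26676 → min 26676 | M₂..M₄: k=2: 0+16038+30·27·27=37908; k=3: 17820+0+30·22·27=35640 → min 35640.
Length 4: M₁..M₄: k=1: 0+35640+19·30·27=51030; k=2: 15390+16038+19·27·27=45279; k=3: 26676+0+19·22·27=37962 → min 37962.
Optimal order: (((M₁·M₂)·M₃)·M₄) with cost 37962.

37962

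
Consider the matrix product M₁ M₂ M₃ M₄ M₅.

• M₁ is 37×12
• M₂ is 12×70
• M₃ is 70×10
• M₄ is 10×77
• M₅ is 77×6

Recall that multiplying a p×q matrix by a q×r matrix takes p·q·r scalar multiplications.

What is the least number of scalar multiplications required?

16404

Adjacent pairs: M₁M₂ = 37·12·70 = 31080; M₂M₃ = 12·70·10 = 8400; M₃M₄ = 70·10·77 = 53900; M₄M₅ = 10·77·6 = 4620.
Length 3: M₁..M₃: k=1: 0+8400+37·12·10=12840; k=2: 31080+0+37·70·10=56980 → min 12840 | M₂..M₄: k=2: 0+53900+12·70·77=118580; k=3: 8400+0+12·10·77=17640 → min 17640 | M₃..M₅: k=3: 0+4620+70·10·6=8820; k=4: 53900+0+70·77·6=86240 → min 8820.
Length 4: M₁..M₄: k=1: 0+17640+37·12·77=51828; k=2: 31080+53900+37·70·77=284410; k=3: 12840+0+37·10·77=41330 → min 41330 | M₂..M₅: k=2: 0+8820+12·70·6=13860; k=3: 8400+4620+12·10·6=13740; k=4: 17640+0+12·77·6=23184 → min 13740.
Length 5: M₁..M₅: k=1: 0+13740+37·12·6=16404; k=2: 31080+8820+37·70·6=55440; k=3: 12840+4620+37·10·6=19680; k=4: 41330+0+37·77·6=58424 → min 16404.
Optimal order: (M₁ ((M₂ M₃) (M₄ M₅))) with cost 16404.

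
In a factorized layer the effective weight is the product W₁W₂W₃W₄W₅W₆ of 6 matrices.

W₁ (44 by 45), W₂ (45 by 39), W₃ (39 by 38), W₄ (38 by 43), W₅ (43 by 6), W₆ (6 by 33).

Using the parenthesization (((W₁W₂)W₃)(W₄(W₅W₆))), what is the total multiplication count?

(W₁W₂): 44×45 by 45×39 → 44×39, cost 44·45·39 = 77220
((W₁W₂)W₃): 44×39 by 39×38 → 44×38, cost 44·39·38 = 65208; cumulative 142428
(W₅W₆): 43×6 by 6×33 → 43×33, cost 43·6·33 = 8514
(W₄(W₅W₆)): 38×43 by 43×33 → 38×33, cost 38·43·33 = 53922; cumulative 62436
(((W₁W₂)W₃)(W₄(W₅W₆))): 44×38 by 38×33 → 44×33, cost 44·38·33 = 55176; cumulative 260040
Total: 260040 scalar multiplications.

260040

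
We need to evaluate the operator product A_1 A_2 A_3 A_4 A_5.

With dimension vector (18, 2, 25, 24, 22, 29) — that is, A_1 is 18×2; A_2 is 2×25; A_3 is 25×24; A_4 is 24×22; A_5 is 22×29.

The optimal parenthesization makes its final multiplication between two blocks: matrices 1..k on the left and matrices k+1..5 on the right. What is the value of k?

Adjacent pairs: A_1A_2 = 18·2·25 = 900; A_2A_3 = 2·25·24 = 1200; A_3A_4 = 25·24·22 = 13200; A_4A_5 = 24·22·29 = 15312.
Length 3: A_1..A_3: k=1: 0+1200+18·2·24=2064; k=2: 900+0+18·25·24=11700 → min 2064 | A_2..A_4: k=2: 0+13200+2·25·22=14300; k=3: 1200+0+2·24·22=2256 → min 2256 | A_3..A_5: k=3: 0+15312+25·24·29=32712; k=4: 13200+0+25·22·29=29150 → min 29150.
Length 4: A_1..A_4: k=1: 0+2256+18·2·22=3048; k=2: 900+13200+18·25·22=24000; k=3: 2064+0+18·24·22=11568 → min 3048 | A_2..A_5: k=2: 0+29150+2·25·29=30600; k=3: 1200+15312+2·24·29=17904; k=4: 2256+0+2·22·29=3532 → min 3532.
Top-level splits: k=1: (A_1..A_1)·(A_2..A_5) → 0+3532+18·2·29 = 4576; k=2: (A_1..A_2)·(A_3..A_5) → 900+29150+18·25·29 = 43100; k=3: (A_1..A_3)·(A_4..A_5) → 2064+15312+18·24·29 = 29904; k=4: (A_1..A_4)·(A_5..A_5) → 3048+0+18·22·29 = 14532.
Best split is after A_1, i.e. k = 1.

1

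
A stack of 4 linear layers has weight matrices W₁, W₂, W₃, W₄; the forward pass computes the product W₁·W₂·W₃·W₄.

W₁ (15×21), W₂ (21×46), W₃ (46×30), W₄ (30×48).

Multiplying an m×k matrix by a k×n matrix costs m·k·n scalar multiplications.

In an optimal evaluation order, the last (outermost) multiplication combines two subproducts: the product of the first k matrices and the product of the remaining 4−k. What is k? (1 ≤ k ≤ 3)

Adjacent pairs: W₁W₂ = 15·21·46 = 14490; W₂W₃ = 21·46·30 = 28980; W₃W₄ = 46·30·48 = 66240.
Length 3: W₁..W₃: k=1: 0+28980+15·21·30=38430; k=2: 14490+0+15·46·30=35190 → min 35190 | W₂..W₄: k=2: 0+66240+21·46·48=112608; k=3: 28980+0+21·30·48=59220 → min 59220.
Top-level splits: k=1: (W₁..W₁)·(W₂..W₄) → 0+59220+15·21·48 = 74340; k=2: (W₁..W₂)·(W₃..W₄) → 14490+66240+15·46·48 = 113850; k=3: (W₁..W₃)·(W₄..W₄) → 35190+0+15·30·48 = 56790.
Best split is after W₃, i.e. k = 3.

3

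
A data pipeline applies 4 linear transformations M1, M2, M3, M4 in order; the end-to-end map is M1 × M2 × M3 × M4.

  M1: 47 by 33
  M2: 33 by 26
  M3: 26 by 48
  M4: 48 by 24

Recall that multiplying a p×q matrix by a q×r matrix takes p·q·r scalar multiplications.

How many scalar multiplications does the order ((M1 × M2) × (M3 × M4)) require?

(M1 × M2): 47×33 by 33×26 → 47×26, cost 47·33·26 = 40326
(M3 × M4): 26×48 by 48×24 → 26×24, cost 26·48·24 = 29952
((M1 × M2) × (M3 × M4)): 47×26 by 26×24 → 47×24, cost 47·26·24 = 29328; cumulative 99606
Total: 99606 scalar multiplications.

99606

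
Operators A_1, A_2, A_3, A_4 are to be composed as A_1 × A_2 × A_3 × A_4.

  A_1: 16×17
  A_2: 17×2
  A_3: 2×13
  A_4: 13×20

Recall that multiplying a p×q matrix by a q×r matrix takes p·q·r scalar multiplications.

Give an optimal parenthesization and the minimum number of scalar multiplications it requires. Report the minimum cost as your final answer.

Adjacent pairs: A_1A_2 = 16·17·2 = 544; A_2A_3 = 17·2·13 = 442; A_3A_4 = 2·13·20 = 520.
Length 3: A_1..A_3: k=1: 0+442+16·17·13=3978; k=2: 544+0+16·2·13=960 → min 960 | A_2..A_4: k=2: 0+520+17·2·20=1200; k=3: 442+0+17·13·20=4862 → min 1200.
Length 4: A_1..A_4: k=1: 0+1200+16·17·20=6640; k=2: 544+520+16·2·20=1704; k=3: 960+0+16·13·20=5120 → min 1704.
Optimal parenthesization: ((A_1 × A_2) × (A_3 × A_4)) with cost 1704.

1704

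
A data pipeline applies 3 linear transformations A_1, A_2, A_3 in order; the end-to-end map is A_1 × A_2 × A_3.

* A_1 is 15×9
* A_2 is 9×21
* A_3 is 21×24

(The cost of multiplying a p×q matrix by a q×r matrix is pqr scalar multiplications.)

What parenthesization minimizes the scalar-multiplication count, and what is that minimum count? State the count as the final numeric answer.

7776

(A_1 × (A_2 × A_3)): cost 7776.
((A_1 × A_2) × A_3): cost 10395.
Optimal: (A_1 × (A_2 × A_3)) with cost 7776.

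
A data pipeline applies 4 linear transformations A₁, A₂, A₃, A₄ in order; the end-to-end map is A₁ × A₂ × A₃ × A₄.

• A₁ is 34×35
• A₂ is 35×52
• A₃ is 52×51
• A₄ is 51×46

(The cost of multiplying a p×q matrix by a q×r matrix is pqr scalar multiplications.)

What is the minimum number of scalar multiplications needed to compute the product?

Adjacent pairs: A₁A₂ = 34·35·52 = 61880; A₂A₃ = 35·52·51 = 92820; A₃A₄ = 52·51·46 = 121992.
Length 3: A₁..A₃: k=1: 0+92820+34·35·51=153510; k=2: 61880+0+34·52·51=152048 → min 152048 | A₂..A₄: k=2: 0+121992+35·52·46=205712; k=3: 92820+0+35·51·46=174930 → min 174930.
Length 4: A₁..A₄: k=1: 0+174930+34·35·46=229670; k=2: 61880+121992+34·52·46=265200; k=3: 152048+0+34·51·46=231812 → min 229670.
Optimal order: (A₁ × ((A₂ × A₃) × A₄)) with cost 229670.

229670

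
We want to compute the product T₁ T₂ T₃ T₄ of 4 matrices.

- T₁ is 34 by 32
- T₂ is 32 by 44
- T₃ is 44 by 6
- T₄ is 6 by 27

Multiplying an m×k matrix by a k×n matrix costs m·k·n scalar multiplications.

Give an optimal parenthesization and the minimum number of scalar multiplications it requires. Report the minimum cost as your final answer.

Adjacent pairs: T₁T₂ = 34·32·44 = 47872; T₂T₃ = 32·44·6 = 8448; T₃T₄ = 44·6·27 = 7128.
Length 3: T₁..T₃: k=1: 0+8448+34·32·6=14976; k=2: 47872+0+34·44·6=56848 → min 14976 | T₂..T₄: k=2: 0+7128+32·44·27=45144; k=3: 8448+0+32·6·27=13632 → min 13632.
Length 4: T₁..T₄: k=1: 0+13632+34·32·27=43008; k=2: 47872+7128+34·44·27=95392; k=3: 14976+0+34·6·27=20484 → min 20484.
Optimal parenthesization: ((T₁ (T₂ T₃)) T₄) with cost 20484.

20484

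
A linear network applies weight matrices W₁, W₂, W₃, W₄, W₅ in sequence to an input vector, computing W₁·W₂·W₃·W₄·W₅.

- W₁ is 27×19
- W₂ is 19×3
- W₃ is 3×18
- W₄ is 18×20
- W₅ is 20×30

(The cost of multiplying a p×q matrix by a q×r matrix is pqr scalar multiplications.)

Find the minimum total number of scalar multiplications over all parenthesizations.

6849

Adjacent pairs: W₁W₂ = 27·19·3 = 1539; W₂W₃ = 19·3·18 = 1026; W₃W₄ = 3·18·20 = 1080; W₄W₅ = 18·20·30 = 10800.
Length 3: W₁..W₃: k=1: 0+1026+27·19·18=10260; k=2: 1539+0+27·3·18=2997 → min 2997 | W₂..W₄: k=2: 0+1080+19·3·20=2220; k=3: 1026+0+19·18·20=7866 → min 2220 | W₃..W₅: k=3: 0+10800+3·18·30=12420; k=4: 1080+0+3·20·30=2880 → min 2880.
Length 4: W₁..W₄: k=1: 0+2220+27·19·20=12480; k=2: 1539+1080+27·3·20=4239; k=3: 2997+0+27·18·20=12717 → min 4239 | W₂..W₅: k=2: 0+2880+19·3·30=4590; k=3: 1026+10800+19·18·30=22086; k=4: 2220+0+19·20·30=13620 → min 4590.
Length 5: W₁..W₅: k=1: 0+4590+27·19·30=19980; k=2: 1539+2880+27·3·30=6849; k=3: 2997+10800+27·18·30=28377; k=4: 4239+0+27·20·30=20439 → min 6849.
Optimal order: ((W₁·W₂)·((W₃·W₄)·W₅)) with cost 6849.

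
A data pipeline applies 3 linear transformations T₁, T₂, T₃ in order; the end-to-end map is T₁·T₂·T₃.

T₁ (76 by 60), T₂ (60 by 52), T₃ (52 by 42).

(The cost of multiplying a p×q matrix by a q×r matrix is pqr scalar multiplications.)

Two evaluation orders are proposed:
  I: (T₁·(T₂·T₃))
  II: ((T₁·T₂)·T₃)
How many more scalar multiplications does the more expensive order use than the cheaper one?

80544

Order I = (T₁·(T₂·T₃)): (T₂·T₃): 60×52 by 52×42 → 60×42, cost 60·52·42 = 131040; (T₁·(T₂·T₃)): 76×60 by 60×42 → 76×42, cost 76·60·42 = 191520; cumulative 322560. Total 322560.
Order II = ((T₁·T₂)·T₃): (T₁·T₂): 76×60 by 60×52 → 76×52, cost 76·60·52 = 237120; ((T₁·T₂)·T₃): 76×52 by 52×42 → 76×42, cost 76·52·42 = 165984; cumulative 403104. Total 403104.
Difference: |322560 − 403104| = 80544.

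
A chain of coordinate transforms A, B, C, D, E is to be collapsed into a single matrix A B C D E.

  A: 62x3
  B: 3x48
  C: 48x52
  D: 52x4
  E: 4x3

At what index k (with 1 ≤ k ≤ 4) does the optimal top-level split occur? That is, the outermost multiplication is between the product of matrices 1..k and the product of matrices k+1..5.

Adjacent pairs: AB = 62·3·48 = 8928; BC = 3·48·52 = 7488; CD = 48·52·4 = 9984; DE = 52·4·3 = 624.
Length 3: A..C: k=1: 0+7488+62·3·52=17160; k=2: 8928+0+62·48·52=163680 → min 17160 | B..D: k=2: 0+9984+3·48·4=10560; k=3: 7488+0+3·52·4=8112 → min 8112 | C..E: k=3: 0+624+48·52·3=8112; k=4: 9984+0+48·4·3=10560 → min 8112.
Length 4: A..D: k=1: 0+8112+62·3·4=8856; k=2: 8928+9984+62·48·4=30816; k=3: 17160+0+62·52·4=30056 → min 8856 | B..E: k=2: 0+8112+3·48·3=8544; k=3: 7488+624+3·52·3=8580; k=4: 8112+0+3·4·3=8148 → min 8148.
Top-level splits: k=1: (A..A)·(B..E) → 0+8148+62·3·3 = 8706; k=2: (A..B)·(C..E) → 8928+8112+62·48·3 = 25968; k=3: (A..C)·(D..E) → 17160+624+62·52·3 = 27456; k=4: (A..D)·(E..E) → 8856+0+62·4·3 = 9600.
Best split is after A, i.e. k = 1.

1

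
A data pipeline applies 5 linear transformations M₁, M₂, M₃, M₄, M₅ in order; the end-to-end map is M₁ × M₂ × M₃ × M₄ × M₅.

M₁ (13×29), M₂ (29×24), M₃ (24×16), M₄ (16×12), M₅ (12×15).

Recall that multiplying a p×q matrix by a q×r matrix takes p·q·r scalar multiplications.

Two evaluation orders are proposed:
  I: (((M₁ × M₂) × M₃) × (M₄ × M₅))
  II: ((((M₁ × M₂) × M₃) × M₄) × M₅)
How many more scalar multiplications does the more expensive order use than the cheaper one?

Order I = (((M₁ × M₂) × M₃) × (M₄ × M₅)): (M₁ × M₂): 13×29 by 29×24 → 13×24, cost 13·29·24 = 9048; ((M₁ × M₂) × M₃): 13×24 by 24×16 → 13×16, cost 13·24·16 = 4992; cumulative 14040; (M₄ × M₅): 16×12 by 12×15 → 16×15, cost 16·12·15 = 2880; (((M₁ × M₂) × M₃) × (M₄ × M₅)): 13×16 by 16×15 → 13×15, cost 13·16·15 = 3120; cumulative 20040. Total 20040.
Order II = ((((M₁ × M₂) × M₃) × M₄) × M₅): (M₁ × M₂): 13×29 by 29×24 → 13×24, cost 13·29·24 = 9048; ((M₁ × M₂) × M₃): 13×24 by 24×16 → 13×16, cost 13·24·16 = 4992; cumulative 14040; (((M₁ × M₂) × M₃) × M₄): 13×16 by 16×12 → 13×12, cost 13·16·12 = 2496; cumulative 16536; ((((M₁ × M₂) × M₃) × M₄) × M₅): 13×12 by 12×15 → 13×15, cost 13·12·15 = 2340; cumulative 18876. Total 18876.
Difference: |20040 − 18876| = 1164.

1164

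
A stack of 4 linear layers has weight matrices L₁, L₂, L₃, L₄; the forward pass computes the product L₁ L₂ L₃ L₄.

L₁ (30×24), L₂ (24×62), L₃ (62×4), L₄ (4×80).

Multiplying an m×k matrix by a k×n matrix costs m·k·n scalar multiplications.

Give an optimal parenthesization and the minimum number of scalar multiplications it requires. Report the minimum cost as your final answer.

18432

Adjacent pairs: L₁L₂ = 30·24·62 = 44640; L₂L₃ = 24·62·4 = 5952; L₃L₄ = 62·4·80 = 19840.
Length 3: L₁..L₃: k=1: 0+5952+30·24·4=8832; k=2: 44640+0+30·62·4=52080 → min 8832 | L₂..L₄: k=2: 0+19840+24·62·80=138880; k=3: 5952+0+24·4·80=13632 → min 13632.
Length 4: L₁..L₄: k=1: 0+13632+30·24·80=71232; k=2: 44640+19840+30·62·80=213280; k=3: 8832+0+30·4·80=18432 → min 18432.
Optimal parenthesization: ((L₁ (L₂ L₃)) L₄) with cost 18432.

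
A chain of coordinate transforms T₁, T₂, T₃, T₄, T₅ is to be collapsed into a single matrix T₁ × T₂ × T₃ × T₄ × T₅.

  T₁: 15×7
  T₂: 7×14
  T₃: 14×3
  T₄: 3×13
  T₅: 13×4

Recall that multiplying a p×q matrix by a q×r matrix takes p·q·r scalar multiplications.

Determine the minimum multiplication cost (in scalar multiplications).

Adjacent pairs: T₁T₂ = 15·7·14 = 1470; T₂T₃ = 7·14·3 = 294; T₃T₄ = 14·3·13 = 546; T₄T₅ = 3·13·4 = 156.
Length 3: T₁..T₃: k=1: 0+294+15·7·3=609; k=2: 1470+0+15·14·3=2100 → min 609 | T₂..T₄: k=2: 0+546+7·14·13=1820; k=3: 294+0+7·3·13=567 → min 567 | T₃..T₅: k=3: 0+156+14·3·4=324; k=4: 546+0+14·13·4=1274 → min 324.
Length 4: T₁..T₄: k=1: 0+567+15·7·13=1932; k=2: 1470+546+15·14·13=4746; k=3: 609+0+15·3·13=1194 → min 1194 | T₂..T₅: k=2: 0+324+7·14·4=716; k=3: 294+156+7·3·4=534; k=4: 567+0+7·13·4=931 → min 534.
Length 5: T₁..T₅: k=1: 0+534+15·7·4=954; k=2: 1470+324+15·14·4=2634; k=3: 609+156+15·3·4=945; k=4: 1194+0+15·13·4=1974 → min 945.
Optimal order: ((T₁ × (T₂ × T₃)) × (T₄ × T₅)) with cost 945.

945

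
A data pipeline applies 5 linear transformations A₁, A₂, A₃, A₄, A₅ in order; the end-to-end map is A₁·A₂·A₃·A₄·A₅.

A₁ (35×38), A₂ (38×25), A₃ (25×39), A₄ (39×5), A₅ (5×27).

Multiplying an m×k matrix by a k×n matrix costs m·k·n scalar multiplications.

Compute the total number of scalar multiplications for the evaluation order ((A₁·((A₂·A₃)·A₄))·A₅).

(A₂·A₃): 38×25 by 25×39 → 38×39, cost 38·25·39 = 37050
((A₂·A₃)·A₄): 38×39 by 39×5 → 38×5, cost 38·39·5 = 7410; cumulative 44460
(A₁·((A₂·A₃)·A₄)): 35×38 by 38×5 → 35×5, cost 35·38·5 = 6650; cumulative 51110
((A₁·((A₂·A₃)·A₄))·A₅): 35×5 by 5×27 → 35×27, cost 35·5·27 = 4725; cumulative 55835
Total: 55835 scalar multiplications.

55835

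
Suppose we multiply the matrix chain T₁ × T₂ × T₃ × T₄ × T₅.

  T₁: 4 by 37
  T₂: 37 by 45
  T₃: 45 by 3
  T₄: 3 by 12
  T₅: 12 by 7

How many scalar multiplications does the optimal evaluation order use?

5775

Adjacent pairs: T₁T₂ = 4·37·45 = 6660; T₂T₃ = 37·45·3 = 4995; T₃T₄ = 45·3·12 = 1620; T₄T₅ = 3·12·7 = 252.
Length 3: T₁..T₃: k=1: 0+4995+4·37·3=5439; k=2: 6660+0+4·45·3=7200 → min 5439 | T₂..T₄: k=2: 0+1620+37·45·12=21600; k=3: 4995+0+37·3·12=6327 → min 6327 | T₃..T₅: k=3: 0+252+45·3·7=1197; k=4: 1620+0+45·12·7=5400 → min 1197.
Length 4: T₁..T₄: k=1: 0+6327+4·37·12=8103; k=2: 6660+1620+4·45·12=10440; k=3: 5439+0+4·3·12=5583 → min 5583 | T₂..T₅: k=2: 0+1197+37·45·7=12852; k=3: 4995+252+37·3·7=6024; k=4: 6327+0+37·12·7=9435 → min 6024.
Length 5: T₁..T₅: k=1: 0+6024+4·37·7=7060; k=2: 6660+1197+4·45·7=9117; k=3: 5439+252+4·3·7=5775; k=4: 5583+0+4·12·7=5919 → min 5775.
Optimal order: ((T₁ × (T₂ × T₃)) × (T₄ × T₅)) with cost 5775.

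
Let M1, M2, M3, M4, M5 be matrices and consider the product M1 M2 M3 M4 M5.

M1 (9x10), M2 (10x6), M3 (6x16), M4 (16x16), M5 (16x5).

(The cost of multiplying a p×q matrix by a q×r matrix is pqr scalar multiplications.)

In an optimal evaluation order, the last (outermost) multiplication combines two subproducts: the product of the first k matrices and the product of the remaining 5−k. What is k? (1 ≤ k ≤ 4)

Adjacent pairs: M1M2 = 9·10·6 = 540; M2M3 = 10·6·16 = 960; M3M4 = 6·16·16 = 1536; M4M5 = 16·16·5 = 1280.
Length 3: M1..M3: k=1: 0+960+9·10·16=2400; k=2: 540+0+9·6·16=1404 → min 1404 | M2..M4: k=2: 0+1536+10·6·16=2496; k=3: 960+0+10·16·16=3520 → min 2496 | M3..M5: k=3: 0+1280+6·16·5=1760; k=4: 1536+0+6·16·5=2016 → min 1760.
Length 4: M1..M4: k=1: 0+2496+9·10·16=3936; k=2: 540+1536+9·6·16=2940; k=3: 1404+0+9·16·16=3708 → min 2940 | M2..M5: k=2: 0+1760+10·6·5=2060; k=3: 960+1280+10·16·5=3040; k=4: 2496+0+10·16·5=3296 → min 2060.
Top-level splits: k=1: (M1..M1)·(M2..M5) → 0+2060+9·10·5 = 2510; k=2: (M1..M2)·(M3..M5) → 540+1760+9·6·5 = 2570; k=3: (M1..M3)·(M4..M5) → 1404+1280+9·16·5 = 3404; k=4: (M1..M4)·(M5..M5) → 2940+0+9·16·5 = 3660.
Best split is after M1, i.e. k = 1.

1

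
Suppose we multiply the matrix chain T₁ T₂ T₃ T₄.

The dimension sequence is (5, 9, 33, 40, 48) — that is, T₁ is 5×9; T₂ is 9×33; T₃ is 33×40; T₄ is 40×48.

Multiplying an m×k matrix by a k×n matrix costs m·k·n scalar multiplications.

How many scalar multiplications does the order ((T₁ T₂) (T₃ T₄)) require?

72765

(T₁ T₂): 5×9 by 9×33 → 5×33, cost 5·9·33 = 1485
(T₃ T₄): 33×40 by 40×48 → 33×48, cost 33·40·48 = 63360
((T₁ T₂) (T₃ T₄)): 5×33 by 33×48 → 5×48, cost 5·33·48 = 7920; cumulative 72765
Total: 72765 scalar multiplications.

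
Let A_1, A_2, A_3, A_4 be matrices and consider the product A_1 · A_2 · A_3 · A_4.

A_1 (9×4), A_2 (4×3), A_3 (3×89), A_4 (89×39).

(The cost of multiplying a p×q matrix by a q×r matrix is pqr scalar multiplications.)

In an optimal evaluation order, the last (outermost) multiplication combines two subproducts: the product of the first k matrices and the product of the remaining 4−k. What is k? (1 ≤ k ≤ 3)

2

Adjacent pairs: A_1A_2 = 9·4·3 = 108; A_2A_3 = 4·3·89 = 1068; A_3A_4 = 3·89·39 = 10413.
Length 3: A_1..A_3: k=1: 0+1068+9·4·89=4272; k=2: 108+0+9·3·89=2511 → min 2511 | A_2..A_4: k=2: 0+10413+4·3·39=10881; k=3: 1068+0+4·89·39=14952 → min 10881.
Top-level splits: k=1: (A_1..A_1)·(A_2..A_4) → 0+10881+9·4·39 = 12285; k=2: (A_1..A_2)·(A_3..A_4) → 108+10413+9·3·39 = 11574; k=3: (A_1..A_3)·(A_4..A_4) → 2511+0+9·89·39 = 33750.
Best split is after A_2, i.e. k = 2.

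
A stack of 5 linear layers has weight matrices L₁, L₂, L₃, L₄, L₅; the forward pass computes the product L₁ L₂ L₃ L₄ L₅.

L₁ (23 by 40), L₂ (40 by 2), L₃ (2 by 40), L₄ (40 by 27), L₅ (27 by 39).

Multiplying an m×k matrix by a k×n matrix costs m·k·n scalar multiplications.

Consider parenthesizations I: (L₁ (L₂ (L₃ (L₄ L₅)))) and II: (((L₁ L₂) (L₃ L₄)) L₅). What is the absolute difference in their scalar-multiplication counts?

Order I = (L₁ (L₂ (L₃ (L₄ L₅)))): (L₄ L₅): 40×27 by 27×39 → 40×39, cost 40·27·39 = 42120; (L₃ (L₄ L₅)): 2×40 by 40×39 → 2×39, cost 2·40·39 = 3120; cumulative 45240; (L₂ (L₃ (L₄ L₅))): 40×2 by 2×39 → 40×39, cost 40·2·39 = 3120; cumulative 48360; (L₁ (L₂ (L₃ (L₄ L₅)))): 23×40 by 40×39 → 23×39, cost 23·40·39 = 35880; cumulative 84240. Total 84240.
Order II = (((L₁ L₂) (L₃ L₄)) L₅): (L₁ L₂): 23×40 by 40×2 → 23×2, cost 23·40·2 = 1840; (L₃ L₄): 2×40 by 40×27 → 2×27, cost 2·40·27 = 2160; ((L₁ L₂) (L₃ L₄)): 23×2 by 2×27 → 23×27, cost 23·2·27 = 1242; cumulative 5242; (((L₁ L₂) (L₃ L₄)) L₅): 23×27 by 27×39 → 23×39, cost 23·27·39 = 24219; cumulative 29461. Total 29461.
Difference: |84240 − 29461| = 54779.

54779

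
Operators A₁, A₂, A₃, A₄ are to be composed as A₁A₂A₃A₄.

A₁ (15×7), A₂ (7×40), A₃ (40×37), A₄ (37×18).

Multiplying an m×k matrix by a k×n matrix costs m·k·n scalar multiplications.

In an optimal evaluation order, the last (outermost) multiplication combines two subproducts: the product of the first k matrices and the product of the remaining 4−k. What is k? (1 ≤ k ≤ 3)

Adjacent pairs: A₁A₂ = 15·7·40 = 4200; A₂A₃ = 7·40·37 = 10360; A₃A₄ = 40·37·18 = 26640.
Length 3: A₁..A₃: k=1: 0+10360+15·7·37=14245; k=2: 4200+0+15·40·37=26400 → min 14245 | A₂..A₄: k=2: 0+26640+7·40·18=31680; k=3: 10360+0+7·37·18=15022 → min 15022.
Top-level splits: k=1: (A₁..A₁)·(A₂..A₄) → 0+15022+15·7·18 = 16912; k=2: (A₁..A₂)·(A₃..A₄) → 4200+26640+15·40·18 = 41640; k=3: (A₁..A₃)·(A₄..A₄) → 14245+0+15·37·18 = 24235.
Best split is after A₁, i.e. k = 1.

1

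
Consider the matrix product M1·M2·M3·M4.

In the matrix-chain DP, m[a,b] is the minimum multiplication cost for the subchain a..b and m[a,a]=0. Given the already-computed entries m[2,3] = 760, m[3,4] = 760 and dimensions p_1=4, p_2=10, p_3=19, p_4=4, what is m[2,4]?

m[2,4] = min over k∈[2,3] of m[2,k]+m[k+1,4]+p_{1}·p_k·p_{4}.
k=2: 0 + 760 + 4·10·4 = 920; k=3: 760 + 0 + 4·19·4 = 1064.
Minimum: 920 at k=2.

920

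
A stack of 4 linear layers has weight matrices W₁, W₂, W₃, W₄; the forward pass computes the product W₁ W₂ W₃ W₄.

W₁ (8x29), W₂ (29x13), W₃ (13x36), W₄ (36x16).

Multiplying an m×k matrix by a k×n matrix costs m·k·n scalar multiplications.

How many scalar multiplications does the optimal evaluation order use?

Adjacent pairs: W₁W₂ = 8·29·13 = 3016; W₂W₃ = 29·13·36 = 13572; W₃W₄ = 13·36·16 = 7488.
Length 3: W₁..W₃: k=1: 0+13572+8·29·36=21924; k=2: 3016+0+8·13·36=6760 → min 6760 | W₂..W₄: k=2: 0+7488+29·13·16=13520; k=3: 13572+0+29·36·16=30276 → min 13520.
Length 4: W₁..W₄: k=1: 0+13520+8·29·16=17232; k=2: 3016+7488+8·13·16=12168; k=3: 6760+0+8·36·16=11368 → min 11368.
Optimal order: (((W₁ W₂) W₃) W₄) with cost 11368.

11368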